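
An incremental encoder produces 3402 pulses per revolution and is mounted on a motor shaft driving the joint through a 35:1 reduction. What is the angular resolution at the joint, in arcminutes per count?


counts per rev = 3402
effective counts at joint = 3402 * 35 = 119070
resolution = 360*60 / 119070
= 0.1814 arcmin/count


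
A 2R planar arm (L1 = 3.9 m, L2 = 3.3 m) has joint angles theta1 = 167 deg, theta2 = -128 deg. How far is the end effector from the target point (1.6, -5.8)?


End effector via forward kinematics:
x = L1*cos(t1) + L2*cos(t1+t2) = -1.2355
y = L1*sin(t1) + L2*sin(t1+t2) = 2.9541
Distance to target:
d = sqrt((1.6 - -1.2355)^2 + (-5.8 - 2.9541)^2)
= sqrt(8.0398 + 76.6337)
= 9.2018 m


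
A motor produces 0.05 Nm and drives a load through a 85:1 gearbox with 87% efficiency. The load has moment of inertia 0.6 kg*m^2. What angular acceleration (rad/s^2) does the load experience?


tau_out = tau_motor * N * eta
= 0.05 * 85 * 0.87 = 3.6975 Nm
alpha = tau_out / I = 3.6975 / 0.6
= 6.1625 rad/s^2


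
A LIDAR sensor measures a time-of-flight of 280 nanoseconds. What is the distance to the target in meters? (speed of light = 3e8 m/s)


tof = 280 ns = 2.8e-07 s
dist = c * tof / 2
= 3e8 * 2.8e-07 / 2
= 42.0 m


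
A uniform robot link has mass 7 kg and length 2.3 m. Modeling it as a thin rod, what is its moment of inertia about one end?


I = (1/3) * m * L^2
= (1/3) * 7 * 2.3^2
= 0.333333 * 7 * 5.29
= 12.3433 kg*m^2


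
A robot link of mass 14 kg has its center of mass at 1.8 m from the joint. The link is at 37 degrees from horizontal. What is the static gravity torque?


tau = m*g*L*cos(angle)
= 14 * 9.81 * 1.8 * cos(37 deg)
= 14 * 9.81 * 1.8 * 0.7986
= 197.4323 Nm


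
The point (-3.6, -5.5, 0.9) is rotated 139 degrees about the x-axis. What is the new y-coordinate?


Rotation about x-axis: y' = y*cos(theta) - z*sin(theta)
= -5.5 * -0.7547 - 0.9 * 0.6561
= 3.5604


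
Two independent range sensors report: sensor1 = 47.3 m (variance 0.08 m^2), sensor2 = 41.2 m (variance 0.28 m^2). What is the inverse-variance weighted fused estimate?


w1 = (1/var1) / (1/var1 + 1/var2)
   = 12.5 / (12.5 + 3.5714) = 0.7778
w2 = 1 - w1 = 0.2222
fused = w1*s1 + w2*s2 = 36.7889 + 9.1556
= 45.9444 m


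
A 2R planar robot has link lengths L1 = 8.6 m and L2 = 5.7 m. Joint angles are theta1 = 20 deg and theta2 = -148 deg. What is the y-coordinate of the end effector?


Convert angles to radians: theta1 = 0.3491, theta2 = -2.5831
y = L1*sin(theta1) + L2*sin(theta1+theta2)
y = 2.9414 + -4.4917
y = -1.5503


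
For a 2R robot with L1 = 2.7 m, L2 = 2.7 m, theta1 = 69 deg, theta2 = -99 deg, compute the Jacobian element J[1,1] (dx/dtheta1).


J[1,1] = -L1*sin(t1) - L2*sin(t1+t2)
= -2.7*sin(69) - 2.7*sin(-30)
= -1.1707


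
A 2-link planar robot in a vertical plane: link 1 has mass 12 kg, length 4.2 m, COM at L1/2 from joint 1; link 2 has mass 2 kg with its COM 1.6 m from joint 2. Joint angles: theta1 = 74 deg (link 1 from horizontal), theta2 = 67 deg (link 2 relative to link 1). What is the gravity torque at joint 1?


Horizontal distance from joint 1 to link-1 COM:
  x_c1 = (L1/2)*cos(t1) = 2.1 * 0.2756 = 0.5788 m
Horizontal distance from joint 1 to link-2 COM:
  x_c2 = L1*cos(t1) + Lc2*cos(t1+t2)
       = 4.2*0.2756 + 1.6*-0.7771 = -0.0858 m
tau1 = m1*g*x_c1 + m2*g*x_c2
     = 12*9.81*0.5788 + 2*9.81*-0.0858
     = 68.1409 + -1.6825
     = 66.4583 Nm


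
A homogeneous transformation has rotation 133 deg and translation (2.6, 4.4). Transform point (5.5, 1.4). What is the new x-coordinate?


x' = cos(theta)*px - sin(theta)*py + tx
= -0.682*5.5 - 0.7314*1.4 + 2.6
= -2.1749


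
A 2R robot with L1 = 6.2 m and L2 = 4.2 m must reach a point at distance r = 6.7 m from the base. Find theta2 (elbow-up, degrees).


cos(theta2) = (r^2 - L1^2 - L2^2) / (2*L1*L2)
cos(theta2) = (44.89 - 38.44 - 17.64) / 52.08
cos(theta2) = -0.214862
theta2 = 102.4074 degrees


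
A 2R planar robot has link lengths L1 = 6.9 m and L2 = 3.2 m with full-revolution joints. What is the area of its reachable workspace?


r_max = L1 + L2 = 10.1 m
r_min = |L1 - L2| = 3.7 m
Area = pi*(r_max^2 - r_min^2)
= pi*(102.01 - 13.69)
= pi * 88.32
= 277.4655 m^2


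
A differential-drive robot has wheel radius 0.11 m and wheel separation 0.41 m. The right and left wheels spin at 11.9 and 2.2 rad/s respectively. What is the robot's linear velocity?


vR = r*wR = 0.11*11.9 = 1.309 m/s
vL = r*wL = 0.11*2.2 = 0.242 m/s
v = (vR+vL)/2 = 0.7755 m/s
omega = (vR-vL)/L = 2.6024 rad/s
linear velocity = 0.7755 m/s


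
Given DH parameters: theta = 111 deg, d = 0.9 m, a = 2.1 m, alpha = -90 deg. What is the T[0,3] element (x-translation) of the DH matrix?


T[0,3] = a * cos(theta)
= 2.1 * cos(111 deg)
= 2.1 * -0.3584
= -0.7526


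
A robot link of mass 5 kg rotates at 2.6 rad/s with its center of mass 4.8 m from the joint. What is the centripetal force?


F = m * omega^2 * r
= 5 * 2.6^2 * 4.8
= 5 * 6.76 * 4.8
= 162.24 N


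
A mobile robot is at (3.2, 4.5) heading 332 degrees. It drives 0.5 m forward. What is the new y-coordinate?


y_new = y0 + d*sin(theta)
= 4.5 + 0.5*sin(332)
= 4.5 + -0.2347
= 4.2653


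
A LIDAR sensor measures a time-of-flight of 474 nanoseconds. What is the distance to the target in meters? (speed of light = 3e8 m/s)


tof = 474 ns = 4.74e-07 s
dist = c * tof / 2
= 3e8 * 4.74e-07 / 2
= 71.1 m


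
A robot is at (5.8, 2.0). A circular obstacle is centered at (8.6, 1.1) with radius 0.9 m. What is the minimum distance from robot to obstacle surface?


center_dist = sqrt((5.8-8.6)^2 + (2.0-1.1)^2)
= sqrt(7.84 + 0.81)
= 2.9411
min_dist = center_dist - radius = 2.9411 - 0.9 = 2.0411 m


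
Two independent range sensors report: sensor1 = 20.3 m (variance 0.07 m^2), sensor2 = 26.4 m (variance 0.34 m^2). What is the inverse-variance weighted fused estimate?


w1 = (1/var1) / (1/var1 + 1/var2)
   = 14.2857 / (14.2857 + 2.9412) = 0.8293
w2 = 1 - w1 = 0.1707
fused = w1*s1 + w2*s2 = 16.8341 + 4.5073
= 21.3415 m


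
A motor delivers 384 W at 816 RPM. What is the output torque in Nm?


omega = 816 * 2*pi/60 = 85.4513 rad/s
tau = P / omega = 384 / 85.4513
= 4.4938 Nm


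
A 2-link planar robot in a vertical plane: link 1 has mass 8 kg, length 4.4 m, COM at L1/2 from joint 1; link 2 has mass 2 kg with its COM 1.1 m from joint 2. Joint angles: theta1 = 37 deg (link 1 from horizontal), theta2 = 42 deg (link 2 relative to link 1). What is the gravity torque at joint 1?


Horizontal distance from joint 1 to link-1 COM:
  x_c1 = (L1/2)*cos(t1) = 2.2 * 0.7986 = 1.757 m
Horizontal distance from joint 1 to link-2 COM:
  x_c2 = L1*cos(t1) + Lc2*cos(t1+t2)
       = 4.4*0.7986 + 1.1*0.1908 = 3.7239 m
tau1 = m1*g*x_c1 + m2*g*x_c2
     = 8*9.81*1.757 + 2*9.81*3.7239
     = 137.8892 + 73.0626
     = 210.9519 Nm


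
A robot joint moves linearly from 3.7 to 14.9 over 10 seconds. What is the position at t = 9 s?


s = t/T = 9/10 = 0.9
p(t) = p0 + (pf-p0)*s
= 3.7 + (14.9 - 3.7) * 0.9
= 13.78


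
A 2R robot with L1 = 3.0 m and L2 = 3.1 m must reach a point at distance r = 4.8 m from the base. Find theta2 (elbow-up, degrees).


cos(theta2) = (r^2 - L1^2 - L2^2) / (2*L1*L2)
cos(theta2) = (23.04 - 9.0 - 9.61) / 18.6
cos(theta2) = 0.238172
theta2 = 76.2213 degrees


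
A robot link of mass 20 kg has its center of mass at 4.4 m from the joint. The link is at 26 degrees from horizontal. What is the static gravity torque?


tau = m*g*L*cos(angle)
= 20 * 9.81 * 4.4 * cos(26 deg)
= 20 * 9.81 * 4.4 * 0.8988
= 775.9109 Nm


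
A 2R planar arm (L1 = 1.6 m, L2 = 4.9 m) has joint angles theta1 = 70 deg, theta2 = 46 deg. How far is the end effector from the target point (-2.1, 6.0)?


End effector via forward kinematics:
x = L1*cos(t1) + L2*cos(t1+t2) = -1.6008
y = L1*sin(t1) + L2*sin(t1+t2) = 5.9076
Distance to target:
d = sqrt((-2.1 - -1.6008)^2 + (6.0 - 5.9076)^2)
= sqrt(0.2492 + 0.0085)
= 0.5077 m


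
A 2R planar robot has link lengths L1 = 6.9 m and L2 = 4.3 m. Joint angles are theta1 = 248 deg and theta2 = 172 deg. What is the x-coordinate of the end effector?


Convert angles to radians: theta1 = 4.3284, theta2 = 3.002
x = L1*cos(theta1) + L2*cos(theta1+theta2)
x = -2.5848 + 2.15
x = -0.4348


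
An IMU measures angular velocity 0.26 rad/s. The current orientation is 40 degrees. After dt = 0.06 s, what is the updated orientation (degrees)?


delta_theta = w * dt = 0.26 * 0.06 = 0.0156 rad
= 0.8938 deg
theta_new = 40 + 0.8938 = 40.8938 deg


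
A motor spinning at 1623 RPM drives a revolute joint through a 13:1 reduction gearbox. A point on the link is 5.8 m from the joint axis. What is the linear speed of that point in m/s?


omega_motor = 1623 * 2*pi/60 = 169.9602 rad/s
omega_joint = omega_motor / 13 = 13.0739 rad/s
v = omega_joint * r = 13.0739 * 5.8
= 75.8284 m/s


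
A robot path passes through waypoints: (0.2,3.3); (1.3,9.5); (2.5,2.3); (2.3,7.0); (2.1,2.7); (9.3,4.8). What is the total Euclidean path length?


Segment lengths:
  seg1 = sqrt((1.1)^2 + (6.2)^2) = 6.2968
  seg2 = sqrt((1.2)^2 + (-7.2)^2) = 7.2993
  seg3 = sqrt((-0.2)^2 + (4.7)^2) = 4.7043
  seg4 = sqrt((-0.2)^2 + (-4.3)^2) = 4.3046
  seg5 = sqrt((7.2)^2 + (2.1)^2) = 7.5
Total = 30.105


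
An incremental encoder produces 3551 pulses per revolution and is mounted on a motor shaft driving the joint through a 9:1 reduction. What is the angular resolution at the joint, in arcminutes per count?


counts per rev = 3551
effective counts at joint = 3551 * 9 = 31959
resolution = 360*60 / 31959
= 0.6759 arcmin/count


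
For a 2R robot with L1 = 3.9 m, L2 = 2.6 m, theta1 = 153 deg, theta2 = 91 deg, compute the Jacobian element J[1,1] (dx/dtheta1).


J[1,1] = -L1*sin(t1) - L2*sin(t1+t2)
= -3.9*sin(153) - 2.6*sin(244)
= 0.5663


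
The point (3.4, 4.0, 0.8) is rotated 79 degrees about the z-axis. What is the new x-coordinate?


Rotation about z-axis: x' = x*cos(theta) - y*sin(theta)
= 3.4 * 0.1908 - 4.0 * 0.9816
= -3.2778


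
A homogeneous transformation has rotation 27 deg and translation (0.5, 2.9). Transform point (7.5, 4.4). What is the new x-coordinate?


x' = cos(theta)*px - sin(theta)*py + tx
= 0.891*7.5 - 0.454*4.4 + 0.5
= 5.185


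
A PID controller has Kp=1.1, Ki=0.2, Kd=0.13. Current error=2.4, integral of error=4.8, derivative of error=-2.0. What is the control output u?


u = Kp*e + Ki*int(e) + Kd*de/dt
= 1.1*2.4 + 0.2*4.8 + 0.13*(-2.0)
= 2.64 + 0.96 + -0.26
= 3.34


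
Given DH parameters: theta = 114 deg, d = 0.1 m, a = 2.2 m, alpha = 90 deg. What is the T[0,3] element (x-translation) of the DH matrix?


T[0,3] = a * cos(theta)
= 2.2 * cos(114 deg)
= 2.2 * -0.4067
= -0.8948


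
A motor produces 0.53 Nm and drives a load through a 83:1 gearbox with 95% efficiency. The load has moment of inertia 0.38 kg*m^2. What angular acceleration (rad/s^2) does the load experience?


tau_out = tau_motor * N * eta
= 0.53 * 83 * 0.95 = 41.7905 Nm
alpha = tau_out / I = 41.7905 / 0.38
= 109.975 rad/s^2


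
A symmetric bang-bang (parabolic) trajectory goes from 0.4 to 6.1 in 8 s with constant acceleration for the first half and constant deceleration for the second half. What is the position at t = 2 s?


Symmetric rest-to-rest: each phase covers (pf-p0)/2 in time T/2. 0.5*a*(T/2)^2 = (pf-p0)/2 => a = 4*(pf-p0)/T^2
a = 4*(6.1-0.4)/8^2 = 0.3562
t = 2 is in the acceleration phase (t <= T/2).
p = p0 + 0.5*a*t^2 = 0.4 + 0.5*0.3562*2^2
= 1.1125


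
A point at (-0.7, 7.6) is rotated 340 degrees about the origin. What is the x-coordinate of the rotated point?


x' = x*cos(theta) - y*sin(theta)
cos(340 deg) = 0.9397, sin(340 deg) = -0.342
x' = -0.7 * 0.9397 - 7.6 * -0.342
= -0.6578 - -2.5994
= 1.9416


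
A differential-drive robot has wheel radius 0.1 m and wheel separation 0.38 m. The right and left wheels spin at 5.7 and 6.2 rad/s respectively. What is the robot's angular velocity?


vR = r*wR = 0.1*5.7 = 0.57 m/s
vL = r*wL = 0.1*6.2 = 0.62 m/s
v = (vR+vL)/2 = 0.595 m/s
omega = (vR-vL)/L = -0.1316 rad/s
angular velocity = -0.1316 rad/s


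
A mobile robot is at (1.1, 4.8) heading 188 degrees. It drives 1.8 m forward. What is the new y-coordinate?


y_new = y0 + d*sin(theta)
= 4.8 + 1.8*sin(188)
= 4.8 + -0.2505
= 4.5495


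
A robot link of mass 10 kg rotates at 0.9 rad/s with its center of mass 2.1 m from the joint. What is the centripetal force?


F = m * omega^2 * r
= 10 * 0.9^2 * 2.1
= 10 * 0.81 * 2.1
= 17.01 N


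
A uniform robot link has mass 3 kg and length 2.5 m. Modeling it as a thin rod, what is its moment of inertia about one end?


I = (1/3) * m * L^2
= (1/3) * 3 * 2.5^2
= 0.333333 * 3 * 6.25
= 6.25 kg*m^2


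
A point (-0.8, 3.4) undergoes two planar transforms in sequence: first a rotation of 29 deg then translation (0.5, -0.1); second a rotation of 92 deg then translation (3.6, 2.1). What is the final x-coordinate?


After transform 1:
x1 = cos(29)*-0.8 - sin(29)*3.4 + 0.5 = -1.848
y1 = sin(29)*-0.8 + cos(29)*3.4 + -0.1 = 2.4859
After transform 2:
x2 = cos(92)*-1.848 - sin(92)*2.4859 + 3.6
= 1.1802


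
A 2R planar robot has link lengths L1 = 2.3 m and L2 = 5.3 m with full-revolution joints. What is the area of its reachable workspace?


r_max = L1 + L2 = 7.6 m
r_min = |L1 - L2| = 3.0 m
Area = pi*(r_max^2 - r_min^2)
= pi*(57.76 - 9.0)
= pi * 48.76
= 153.1841 m^2


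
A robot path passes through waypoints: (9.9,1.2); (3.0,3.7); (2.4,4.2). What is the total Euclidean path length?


Segment lengths:
  seg1 = sqrt((-6.9)^2 + (2.5)^2) = 7.3389
  seg2 = sqrt((-0.6)^2 + (0.5)^2) = 0.781
Total = 8.12


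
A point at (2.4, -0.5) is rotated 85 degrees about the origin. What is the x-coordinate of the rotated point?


x' = x*cos(theta) - y*sin(theta)
cos(85 deg) = 0.0872, sin(85 deg) = 0.9962
x' = 2.4 * 0.0872 - -0.5 * 0.9962
= 0.2092 - -0.4981
= 0.7073


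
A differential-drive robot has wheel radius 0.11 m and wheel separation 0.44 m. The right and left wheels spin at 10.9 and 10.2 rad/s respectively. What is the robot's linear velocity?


vR = r*wR = 0.11*10.9 = 1.199 m/s
vL = r*wL = 0.11*10.2 = 1.122 m/s
v = (vR+vL)/2 = 1.1605 m/s
omega = (vR-vL)/L = 0.175 rad/s
linear velocity = 1.1605 m/s


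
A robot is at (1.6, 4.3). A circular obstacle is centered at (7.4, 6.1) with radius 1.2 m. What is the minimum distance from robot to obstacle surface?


center_dist = sqrt((1.6-7.4)^2 + (4.3-6.1)^2)
= sqrt(33.64 + 3.24)
= 6.0729
min_dist = center_dist - radius = 6.0729 - 1.2 = 4.8729 m


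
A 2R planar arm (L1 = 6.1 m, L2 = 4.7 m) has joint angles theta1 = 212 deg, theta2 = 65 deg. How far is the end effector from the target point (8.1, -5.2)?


End effector via forward kinematics:
x = L1*cos(t1) + L2*cos(t1+t2) = -4.6003
y = L1*sin(t1) + L2*sin(t1+t2) = -7.8975
Distance to target:
d = sqrt((8.1 - -4.6003)^2 + (-5.2 - -7.8975)^2)
= sqrt(161.2978 + 7.2764)
= 12.9836 m


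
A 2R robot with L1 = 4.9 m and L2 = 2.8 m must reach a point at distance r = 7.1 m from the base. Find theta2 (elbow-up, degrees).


cos(theta2) = (r^2 - L1^2 - L2^2) / (2*L1*L2)
cos(theta2) = (50.41 - 24.01 - 7.84) / 27.44
cos(theta2) = 0.676385
theta2 = 47.4382 degrees


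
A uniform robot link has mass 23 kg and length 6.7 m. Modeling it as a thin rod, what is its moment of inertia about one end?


I = (1/3) * m * L^2
= (1/3) * 23 * 6.7^2
= 0.333333 * 23 * 44.89
= 344.1567 kg*m^2


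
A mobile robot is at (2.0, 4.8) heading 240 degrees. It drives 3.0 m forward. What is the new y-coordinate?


y_new = y0 + d*sin(theta)
= 4.8 + 3.0*sin(240)
= 4.8 + -2.5981
= 2.2019


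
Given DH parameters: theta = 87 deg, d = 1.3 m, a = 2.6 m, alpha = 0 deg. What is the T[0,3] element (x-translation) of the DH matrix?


T[0,3] = a * cos(theta)
= 2.6 * cos(87 deg)
= 2.6 * 0.0523
= 0.1361


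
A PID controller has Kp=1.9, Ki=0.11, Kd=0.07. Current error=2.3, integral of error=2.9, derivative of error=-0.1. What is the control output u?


u = Kp*e + Ki*int(e) + Kd*de/dt
= 1.9*2.3 + 0.11*2.9 + 0.07*(-0.1)
= 4.37 + 0.319 + -0.007
= 4.682


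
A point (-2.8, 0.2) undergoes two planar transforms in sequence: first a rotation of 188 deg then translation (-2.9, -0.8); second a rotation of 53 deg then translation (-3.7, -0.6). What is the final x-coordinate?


After transform 1:
x1 = cos(188)*-2.8 - sin(188)*0.2 + -2.9 = -0.0994
y1 = sin(188)*-2.8 + cos(188)*0.2 + -0.8 = -0.6084
After transform 2:
x2 = cos(53)*-0.0994 - sin(53)*-0.6084 + -3.7
= -3.274


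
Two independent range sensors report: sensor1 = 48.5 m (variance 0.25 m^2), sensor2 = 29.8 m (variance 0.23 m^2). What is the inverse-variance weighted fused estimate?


w1 = (1/var1) / (1/var1 + 1/var2)
   = 4.0 / (4.0 + 4.3478) = 0.4792
w2 = 1 - w1 = 0.5208
fused = w1*s1 + w2*s2 = 23.2396 + 15.5208
= 38.7604 m


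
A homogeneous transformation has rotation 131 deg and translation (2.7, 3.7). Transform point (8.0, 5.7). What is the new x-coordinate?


x' = cos(theta)*px - sin(theta)*py + tx
= -0.6561*8.0 - 0.7547*5.7 + 2.7
= -6.8503


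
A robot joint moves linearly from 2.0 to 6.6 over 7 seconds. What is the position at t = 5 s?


s = t/T = 5/7 = 0.7143
p(t) = p0 + (pf-p0)*s
= 2.0 + (6.6 - 2.0) * 0.7143
= 5.2857


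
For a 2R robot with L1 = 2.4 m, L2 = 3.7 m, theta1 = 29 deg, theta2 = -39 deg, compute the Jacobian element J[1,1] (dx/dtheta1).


J[1,1] = -L1*sin(t1) - L2*sin(t1+t2)
= -2.4*sin(29) - 3.7*sin(-10)
= -0.521


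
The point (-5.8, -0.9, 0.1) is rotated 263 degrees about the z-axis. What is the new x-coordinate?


Rotation about z-axis: x' = x*cos(theta) - y*sin(theta)
= -5.8 * -0.1219 - -0.9 * -0.9925
= -0.1864


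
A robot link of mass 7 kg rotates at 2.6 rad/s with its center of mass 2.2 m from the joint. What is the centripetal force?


F = m * omega^2 * r
= 7 * 2.6^2 * 2.2
= 7 * 6.76 * 2.2
= 104.104 N


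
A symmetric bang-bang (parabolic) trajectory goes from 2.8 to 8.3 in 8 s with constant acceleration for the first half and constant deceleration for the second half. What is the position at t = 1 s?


Symmetric rest-to-rest: each phase covers (pf-p0)/2 in time T/2. 0.5*a*(T/2)^2 = (pf-p0)/2 => a = 4*(pf-p0)/T^2
a = 4*(8.3-2.8)/8^2 = 0.3438
t = 1 is in the acceleration phase (t <= T/2).
p = p0 + 0.5*a*t^2 = 2.8 + 0.5*0.3438*1^2
= 2.9719


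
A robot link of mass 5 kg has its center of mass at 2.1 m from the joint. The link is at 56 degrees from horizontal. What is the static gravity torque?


tau = m*g*L*cos(angle)
= 5 * 9.81 * 2.1 * cos(56 deg)
= 5 * 9.81 * 2.1 * 0.5592
= 57.5997 Nm


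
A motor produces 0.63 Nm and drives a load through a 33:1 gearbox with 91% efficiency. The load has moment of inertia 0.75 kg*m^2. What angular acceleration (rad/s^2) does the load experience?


tau_out = tau_motor * N * eta
= 0.63 * 33 * 0.91 = 18.9189 Nm
alpha = tau_out / I = 18.9189 / 0.75
= 25.2252 rad/s^2


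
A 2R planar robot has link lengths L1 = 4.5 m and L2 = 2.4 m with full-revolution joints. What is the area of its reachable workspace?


r_max = L1 + L2 = 6.9 m
r_min = |L1 - L2| = 2.1 m
Area = pi*(r_max^2 - r_min^2)
= pi*(47.61 - 4.41)
= pi * 43.2
= 135.7168 m^2


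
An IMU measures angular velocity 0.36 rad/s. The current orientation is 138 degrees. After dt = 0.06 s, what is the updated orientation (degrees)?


delta_theta = w * dt = 0.36 * 0.06 = 0.0216 rad
= 1.2376 deg
theta_new = 138 + 1.2376 = 139.2376 deg


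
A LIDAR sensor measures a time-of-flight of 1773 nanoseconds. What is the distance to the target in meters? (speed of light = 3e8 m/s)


tof = 1773 ns = 1.773e-06 s
dist = c * tof / 2
= 3e8 * 1.773e-06 / 2
= 265.95 m


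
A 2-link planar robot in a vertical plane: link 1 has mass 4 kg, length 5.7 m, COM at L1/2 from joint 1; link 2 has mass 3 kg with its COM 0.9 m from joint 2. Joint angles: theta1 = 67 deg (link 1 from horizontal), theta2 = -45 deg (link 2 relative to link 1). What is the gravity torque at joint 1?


Horizontal distance from joint 1 to link-1 COM:
  x_c1 = (L1/2)*cos(t1) = 2.85 * 0.3907 = 1.1136 m
Horizontal distance from joint 1 to link-2 COM:
  x_c2 = L1*cos(t1) + Lc2*cos(t1+t2)
       = 5.7*0.3907 + 0.9*0.9272 = 3.0616 m
tau1 = m1*g*x_c1 + m2*g*x_c2
     = 4*9.81*1.1136 + 3*9.81*3.0616
     = 43.697 + 90.1039
     = 133.8009 Nm


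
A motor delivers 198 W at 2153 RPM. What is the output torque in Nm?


omega = 2153 * 2*pi/60 = 225.4616 rad/s
tau = P / omega = 198 / 225.4616
= 0.8782 Nm


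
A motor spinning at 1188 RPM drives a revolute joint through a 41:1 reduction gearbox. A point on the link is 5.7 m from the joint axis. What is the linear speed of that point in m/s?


omega_motor = 1188 * 2*pi/60 = 124.4071 rad/s
omega_joint = omega_motor / 41 = 3.0343 rad/s
v = omega_joint * r = 3.0343 * 5.7
= 17.2956 m/s


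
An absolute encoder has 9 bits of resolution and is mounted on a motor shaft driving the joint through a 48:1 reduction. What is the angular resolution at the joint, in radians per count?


counts = 2^9 = 512
effective counts at joint = 512 * 48 = 24576
resolution = 2*pi / 24576
= 2.5566e-04 rad/count


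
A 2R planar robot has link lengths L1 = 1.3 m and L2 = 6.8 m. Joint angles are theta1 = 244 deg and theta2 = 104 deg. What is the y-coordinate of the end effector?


Convert angles to radians: theta1 = 4.2586, theta2 = 1.8151
y = L1*sin(theta1) + L2*sin(theta1+theta2)
y = -1.1684 + -1.4138
y = -2.5822


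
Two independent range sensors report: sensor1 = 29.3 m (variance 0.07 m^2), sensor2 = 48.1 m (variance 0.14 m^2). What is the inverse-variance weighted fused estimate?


w1 = (1/var1) / (1/var1 + 1/var2)
   = 14.2857 / (14.2857 + 7.1429) = 0.6667
w2 = 1 - w1 = 0.3333
fused = w1*s1 + w2*s2 = 19.5333 + 16.0333
= 35.5667 m


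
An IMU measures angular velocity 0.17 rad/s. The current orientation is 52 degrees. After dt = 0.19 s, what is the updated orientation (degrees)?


delta_theta = w * dt = 0.17 * 0.19 = 0.0323 rad
= 1.8507 deg
theta_new = 52 + 1.8507 = 53.8507 deg


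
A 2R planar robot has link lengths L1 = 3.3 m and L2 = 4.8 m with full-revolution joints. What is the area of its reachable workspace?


r_max = L1 + L2 = 8.1 m
r_min = |L1 - L2| = 1.5 m
Area = pi*(r_max^2 - r_min^2)
= pi*(65.61 - 2.25)
= pi * 63.36
= 199.0513 m^2


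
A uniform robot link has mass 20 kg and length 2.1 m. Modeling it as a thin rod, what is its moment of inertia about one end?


I = (1/3) * m * L^2
= (1/3) * 20 * 2.1^2
= 0.333333 * 20 * 4.41
= 29.4 kg*m^2


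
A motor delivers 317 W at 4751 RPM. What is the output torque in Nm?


omega = 4751 * 2*pi/60 = 497.5236 rad/s
tau = P / omega = 317 / 497.5236
= 0.6372 Nm


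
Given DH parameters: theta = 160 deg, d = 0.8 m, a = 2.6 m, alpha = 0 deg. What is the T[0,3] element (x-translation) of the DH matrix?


T[0,3] = a * cos(theta)
= 2.6 * cos(160 deg)
= 2.6 * -0.9397
= -2.4432


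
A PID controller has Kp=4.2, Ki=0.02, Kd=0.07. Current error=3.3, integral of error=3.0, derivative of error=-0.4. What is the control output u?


u = Kp*e + Ki*int(e) + Kd*de/dt
= 4.2*3.3 + 0.02*3.0 + 0.07*(-0.4)
= 13.86 + 0.06 + -0.028
= 13.892


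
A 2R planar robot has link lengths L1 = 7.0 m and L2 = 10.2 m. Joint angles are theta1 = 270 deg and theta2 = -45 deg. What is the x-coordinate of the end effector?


Convert angles to radians: theta1 = 4.7124, theta2 = -0.7854
x = L1*cos(theta1) + L2*cos(theta1+theta2)
x = -0.0 + -7.2125
x = -7.2125


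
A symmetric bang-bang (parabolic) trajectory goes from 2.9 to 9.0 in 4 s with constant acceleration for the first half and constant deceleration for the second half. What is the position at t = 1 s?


Symmetric rest-to-rest: each phase covers (pf-p0)/2 in time T/2. 0.5*a*(T/2)^2 = (pf-p0)/2 => a = 4*(pf-p0)/T^2
a = 4*(9.0-2.9)/4^2 = 1.525
t = 1 is in the acceleration phase (t <= T/2).
p = p0 + 0.5*a*t^2 = 2.9 + 0.5*1.525*1^2
= 3.6625


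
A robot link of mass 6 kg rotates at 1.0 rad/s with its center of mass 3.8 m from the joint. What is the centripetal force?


F = m * omega^2 * r
= 6 * 1.0^2 * 3.8
= 6 * 1.0 * 3.8
= 22.8 N


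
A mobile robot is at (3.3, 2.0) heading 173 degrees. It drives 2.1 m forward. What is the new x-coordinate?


x_new = x0 + d*cos(theta)
= 3.3 + 2.1*cos(173)
= 3.3 + -2.0843
= 1.2157


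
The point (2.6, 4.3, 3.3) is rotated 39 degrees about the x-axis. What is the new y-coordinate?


Rotation about x-axis: y' = y*cos(theta) - z*sin(theta)
= 4.3 * 0.7771 - 3.3 * 0.6293
= 1.265


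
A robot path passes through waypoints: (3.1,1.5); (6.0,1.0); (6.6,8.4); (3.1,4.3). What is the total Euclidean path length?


Segment lengths:
  seg1 = sqrt((2.9)^2 + (-0.5)^2) = 2.9428
  seg2 = sqrt((0.6)^2 + (7.4)^2) = 7.4243
  seg3 = sqrt((-3.5)^2 + (-4.1)^2) = 5.3907
Total = 15.7578


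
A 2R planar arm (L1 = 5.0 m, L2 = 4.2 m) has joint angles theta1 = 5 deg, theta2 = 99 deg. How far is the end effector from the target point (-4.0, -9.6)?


End effector via forward kinematics:
x = L1*cos(t1) + L2*cos(t1+t2) = 3.9649
y = L1*sin(t1) + L2*sin(t1+t2) = 4.511
Distance to target:
d = sqrt((-4.0 - 3.9649)^2 + (-9.6 - 4.511)^2)
= sqrt(63.4397 + 199.1209)
= 16.2037 m


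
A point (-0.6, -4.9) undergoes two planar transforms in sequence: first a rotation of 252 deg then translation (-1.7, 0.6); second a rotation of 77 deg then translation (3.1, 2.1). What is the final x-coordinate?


After transform 1:
x1 = cos(252)*-0.6 - sin(252)*-4.9 + -1.7 = -6.1748
y1 = sin(252)*-0.6 + cos(252)*-4.9 + 0.6 = 2.6848
After transform 2:
x2 = cos(77)*-6.1748 - sin(77)*2.6848 + 3.1
= -0.905


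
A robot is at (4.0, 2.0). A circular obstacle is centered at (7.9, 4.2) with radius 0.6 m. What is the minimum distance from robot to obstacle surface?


center_dist = sqrt((4.0-7.9)^2 + (2.0-4.2)^2)
= sqrt(15.21 + 4.84)
= 4.4777
min_dist = center_dist - radius = 4.4777 - 0.6 = 3.8777 m


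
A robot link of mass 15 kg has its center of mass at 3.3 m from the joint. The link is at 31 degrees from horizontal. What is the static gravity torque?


tau = m*g*L*cos(angle)
= 15 * 9.81 * 3.3 * cos(31 deg)
= 15 * 9.81 * 3.3 * 0.8572
= 416.2362 Nm


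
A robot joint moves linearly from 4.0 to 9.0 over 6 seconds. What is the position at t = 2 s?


s = t/T = 2/6 = 0.3333
p(t) = p0 + (pf-p0)*s
= 4.0 + (9.0 - 4.0) * 0.3333
= 5.6667


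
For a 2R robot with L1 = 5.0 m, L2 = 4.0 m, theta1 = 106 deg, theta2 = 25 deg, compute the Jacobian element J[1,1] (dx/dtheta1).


J[1,1] = -L1*sin(t1) - L2*sin(t1+t2)
= -5.0*sin(106) - 4.0*sin(131)
= -7.8251


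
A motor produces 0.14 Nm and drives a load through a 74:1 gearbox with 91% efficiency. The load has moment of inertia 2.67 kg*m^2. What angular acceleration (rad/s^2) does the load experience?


tau_out = tau_motor * N * eta
= 0.14 * 74 * 0.91 = 9.4276 Nm
alpha = tau_out / I = 9.4276 / 2.67
= 3.5309 rad/s^2


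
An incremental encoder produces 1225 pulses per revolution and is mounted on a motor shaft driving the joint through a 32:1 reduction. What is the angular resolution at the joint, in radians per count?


counts per rev = 1225
effective counts at joint = 1225 * 32 = 39200
resolution = 2*pi / 39200
= 1.6029e-04 rad/count


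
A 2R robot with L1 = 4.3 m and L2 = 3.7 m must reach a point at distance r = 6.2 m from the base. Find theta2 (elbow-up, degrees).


cos(theta2) = (r^2 - L1^2 - L2^2) / (2*L1*L2)
cos(theta2) = (38.44 - 18.49 - 13.69) / 31.82
cos(theta2) = 0.196732
theta2 = 78.6541 degrees


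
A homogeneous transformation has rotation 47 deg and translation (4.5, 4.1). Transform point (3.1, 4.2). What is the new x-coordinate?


x' = cos(theta)*px - sin(theta)*py + tx
= 0.682*3.1 - 0.7314*4.2 + 4.5
= 3.5425


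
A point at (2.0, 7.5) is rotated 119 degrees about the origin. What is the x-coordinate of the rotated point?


x' = x*cos(theta) - y*sin(theta)
cos(119 deg) = -0.4848, sin(119 deg) = 0.8746
x' = 2.0 * -0.4848 - 7.5 * 0.8746
= -0.9696 - 6.5596
= -7.5293


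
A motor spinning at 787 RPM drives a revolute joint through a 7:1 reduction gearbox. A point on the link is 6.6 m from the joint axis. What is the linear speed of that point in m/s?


omega_motor = 787 * 2*pi/60 = 82.4144 rad/s
omega_joint = omega_motor / 7 = 11.7735 rad/s
v = omega_joint * r = 11.7735 * 6.6
= 77.7051 m/s


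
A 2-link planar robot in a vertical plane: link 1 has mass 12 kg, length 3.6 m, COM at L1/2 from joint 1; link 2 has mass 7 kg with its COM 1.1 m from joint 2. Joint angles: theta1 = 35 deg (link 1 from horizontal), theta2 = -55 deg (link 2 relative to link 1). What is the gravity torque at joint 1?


Horizontal distance from joint 1 to link-1 COM:
  x_c1 = (L1/2)*cos(t1) = 1.8 * 0.8192 = 1.4745 m
Horizontal distance from joint 1 to link-2 COM:
  x_c2 = L1*cos(t1) + Lc2*cos(t1+t2)
       = 3.6*0.8192 + 1.1*0.9397 = 3.9826 m
tau1 = m1*g*x_c1 + m2*g*x_c2
     = 12*9.81*1.4745 + 7*9.81*3.9826
     = 173.575 + 273.4858
     = 447.0608 Nm


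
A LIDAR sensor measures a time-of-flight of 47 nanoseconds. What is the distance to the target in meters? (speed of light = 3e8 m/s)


tof = 47 ns = 4.7e-08 s
dist = c * tof / 2
= 3e8 * 4.7e-08 / 2
= 7.05 m


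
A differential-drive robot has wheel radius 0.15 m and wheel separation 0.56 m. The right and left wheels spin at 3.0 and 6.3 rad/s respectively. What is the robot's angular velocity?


vR = r*wR = 0.15*3.0 = 0.45 m/s
vL = r*wL = 0.15*6.3 = 0.945 m/s
v = (vR+vL)/2 = 0.6975 m/s
omega = (vR-vL)/L = -0.8839 rad/s
angular velocity = -0.8839 rad/s


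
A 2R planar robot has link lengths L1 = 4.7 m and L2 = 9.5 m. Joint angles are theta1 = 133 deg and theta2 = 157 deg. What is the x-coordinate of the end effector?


Convert angles to radians: theta1 = 2.3213, theta2 = 2.7402
x = L1*cos(theta1) + L2*cos(theta1+theta2)
x = -3.2054 + 3.2492
x = 0.0438


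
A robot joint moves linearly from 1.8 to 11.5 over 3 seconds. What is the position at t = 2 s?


s = t/T = 2/3 = 0.6667
p(t) = p0 + (pf-p0)*s
= 1.8 + (11.5 - 1.8) * 0.6667
= 8.2667


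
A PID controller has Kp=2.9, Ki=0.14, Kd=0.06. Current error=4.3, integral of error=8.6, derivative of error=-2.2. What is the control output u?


u = Kp*e + Ki*int(e) + Kd*de/dt
= 2.9*4.3 + 0.14*8.6 + 0.06*(-2.2)
= 12.47 + 1.204 + -0.132
= 13.542


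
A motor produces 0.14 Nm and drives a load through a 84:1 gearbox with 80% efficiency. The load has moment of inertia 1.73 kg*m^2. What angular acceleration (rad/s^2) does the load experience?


tau_out = tau_motor * N * eta
= 0.14 * 84 * 0.8 = 9.408 Nm
alpha = tau_out / I = 9.408 / 1.73
= 5.4382 rad/s^2


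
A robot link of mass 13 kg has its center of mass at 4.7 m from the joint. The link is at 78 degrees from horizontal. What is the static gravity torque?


tau = m*g*L*cos(angle)
= 13 * 9.81 * 4.7 * cos(78 deg)
= 13 * 9.81 * 4.7 * 0.2079
= 124.6204 Nm


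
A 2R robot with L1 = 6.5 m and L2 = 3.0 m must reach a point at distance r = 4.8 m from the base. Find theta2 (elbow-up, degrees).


cos(theta2) = (r^2 - L1^2 - L2^2) / (2*L1*L2)
cos(theta2) = (23.04 - 42.25 - 9.0) / 39.0
cos(theta2) = -0.723333
theta2 = 136.3304 degrees


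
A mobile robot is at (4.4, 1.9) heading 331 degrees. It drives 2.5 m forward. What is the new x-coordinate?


x_new = x0 + d*cos(theta)
= 4.4 + 2.5*cos(331)
= 4.4 + 2.1865
= 6.5865


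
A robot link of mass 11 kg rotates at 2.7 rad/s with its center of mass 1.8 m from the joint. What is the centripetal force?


F = m * omega^2 * r
= 11 * 2.7^2 * 1.8
= 11 * 7.29 * 1.8
= 144.342 N


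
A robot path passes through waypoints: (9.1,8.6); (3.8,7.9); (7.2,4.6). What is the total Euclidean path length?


Segment lengths:
  seg1 = sqrt((-5.3)^2 + (-0.7)^2) = 5.346
  seg2 = sqrt((3.4)^2 + (-3.3)^2) = 4.7381
Total = 10.0842


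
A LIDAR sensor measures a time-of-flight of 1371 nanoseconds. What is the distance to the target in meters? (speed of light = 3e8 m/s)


tof = 1371 ns = 1.371e-06 s
dist = c * tof / 2
= 3e8 * 1.371e-06 / 2
= 205.65 m


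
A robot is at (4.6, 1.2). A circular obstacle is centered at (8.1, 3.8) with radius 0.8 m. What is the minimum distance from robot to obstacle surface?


center_dist = sqrt((4.6-8.1)^2 + (1.2-3.8)^2)
= sqrt(12.25 + 6.76)
= 4.36
min_dist = center_dist - radius = 4.36 - 0.8 = 3.56 m


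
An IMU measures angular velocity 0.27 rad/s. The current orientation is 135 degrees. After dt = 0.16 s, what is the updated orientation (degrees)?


delta_theta = w * dt = 0.27 * 0.16 = 0.0432 rad
= 2.4752 deg
theta_new = 135 + 2.4752 = 137.4752 deg


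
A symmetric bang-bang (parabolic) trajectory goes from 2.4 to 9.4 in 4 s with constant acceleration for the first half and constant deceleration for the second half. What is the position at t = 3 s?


Symmetric rest-to-rest: each phase covers (pf-p0)/2 in time T/2. 0.5*a*(T/2)^2 = (pf-p0)/2 => a = 4*(pf-p0)/T^2
a = 4*(9.4-2.4)/4^2 = 1.75
t = 3 is in the deceleration phase (t > T/2).
p = pf - 0.5*a*(T-t)^2 = 9.4 - 0.5*1.75*1^2
= 8.525


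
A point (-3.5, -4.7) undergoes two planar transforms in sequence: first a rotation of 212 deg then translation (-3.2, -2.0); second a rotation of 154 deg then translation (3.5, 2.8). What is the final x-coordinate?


After transform 1:
x1 = cos(212)*-3.5 - sin(212)*-4.7 + -3.2 = -2.7225
y1 = sin(212)*-3.5 + cos(212)*-4.7 + -2.0 = 3.8405
After transform 2:
x2 = cos(154)*-2.7225 - sin(154)*3.8405 + 3.5
= 4.2633


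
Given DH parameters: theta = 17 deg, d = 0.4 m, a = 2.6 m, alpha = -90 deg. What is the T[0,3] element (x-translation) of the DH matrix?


T[0,3] = a * cos(theta)
= 2.6 * cos(17 deg)
= 2.6 * 0.9563
= 2.4864


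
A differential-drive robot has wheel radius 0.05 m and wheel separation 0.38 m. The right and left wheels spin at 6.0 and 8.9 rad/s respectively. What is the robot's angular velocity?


vR = r*wR = 0.05*6.0 = 0.3 m/s
vL = r*wL = 0.05*8.9 = 0.445 m/s
v = (vR+vL)/2 = 0.3725 m/s
omega = (vR-vL)/L = -0.3816 rad/s
angular velocity = -0.3816 rad/s


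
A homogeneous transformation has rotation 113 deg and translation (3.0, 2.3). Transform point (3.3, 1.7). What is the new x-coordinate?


x' = cos(theta)*px - sin(theta)*py + tx
= -0.3907*3.3 - 0.9205*1.7 + 3.0
= 0.1457


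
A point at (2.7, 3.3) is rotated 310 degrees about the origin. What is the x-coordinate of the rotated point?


x' = x*cos(theta) - y*sin(theta)
cos(310 deg) = 0.6428, sin(310 deg) = -0.766
x' = 2.7 * 0.6428 - 3.3 * -0.766
= 1.7355 - -2.5279
= 4.2635


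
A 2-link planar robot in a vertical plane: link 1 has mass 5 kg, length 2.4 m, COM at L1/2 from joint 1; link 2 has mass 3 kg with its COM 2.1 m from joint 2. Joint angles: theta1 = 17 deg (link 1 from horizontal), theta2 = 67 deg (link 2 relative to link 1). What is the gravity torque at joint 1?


Horizontal distance from joint 1 to link-1 COM:
  x_c1 = (L1/2)*cos(t1) = 1.2 * 0.9563 = 1.1476 m
Horizontal distance from joint 1 to link-2 COM:
  x_c2 = L1*cos(t1) + Lc2*cos(t1+t2)
       = 2.4*0.9563 + 2.1*0.1045 = 2.5146 m
tau1 = m1*g*x_c1 + m2*g*x_c2
     = 5*9.81*1.1476 + 3*9.81*2.5146
     = 56.2881 + 74.0059
     = 130.294 Nm


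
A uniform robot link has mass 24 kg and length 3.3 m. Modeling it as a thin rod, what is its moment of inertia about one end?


I = (1/3) * m * L^2
= (1/3) * 24 * 3.3^2
= 0.333333 * 24 * 10.89
= 87.12 kg*m^2


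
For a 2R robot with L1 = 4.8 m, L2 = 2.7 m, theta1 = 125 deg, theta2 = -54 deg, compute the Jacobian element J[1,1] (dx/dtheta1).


J[1,1] = -L1*sin(t1) - L2*sin(t1+t2)
= -4.8*sin(125) - 2.7*sin(71)
= -6.4848


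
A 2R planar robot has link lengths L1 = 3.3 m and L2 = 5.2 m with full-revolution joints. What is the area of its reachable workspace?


r_max = L1 + L2 = 8.5 m
r_min = |L1 - L2| = 1.9 m
Area = pi*(r_max^2 - r_min^2)
= pi*(72.25 - 3.61)
= pi * 68.64
= 215.6389 m^2


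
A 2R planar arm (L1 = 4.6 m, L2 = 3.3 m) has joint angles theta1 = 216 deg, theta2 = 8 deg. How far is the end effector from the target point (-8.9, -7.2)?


End effector via forward kinematics:
x = L1*cos(t1) + L2*cos(t1+t2) = -6.0953
y = L1*sin(t1) + L2*sin(t1+t2) = -4.9962
Distance to target:
d = sqrt((-8.9 - -6.0953)^2 + (-7.2 - -4.9962)^2)
= sqrt(7.8663 + 4.8568)
= 3.567 m


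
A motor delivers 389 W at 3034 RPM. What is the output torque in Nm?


omega = 3034 * 2*pi/60 = 317.7197 rad/s
tau = P / omega = 389 / 317.7197
= 1.2243 Nm


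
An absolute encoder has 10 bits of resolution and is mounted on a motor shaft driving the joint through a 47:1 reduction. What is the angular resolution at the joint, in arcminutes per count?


counts = 2^10 = 1024
effective counts at joint = 1024 * 47 = 48128
resolution = 360*60 / 48128
= 0.4488 arcmin/count


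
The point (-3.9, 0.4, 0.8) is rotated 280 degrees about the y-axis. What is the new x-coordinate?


Rotation about y-axis: x' = x*cos(theta) + z*sin(theta)
= -3.9 * 0.1736 + 0.8 * -0.9848
= -1.4651


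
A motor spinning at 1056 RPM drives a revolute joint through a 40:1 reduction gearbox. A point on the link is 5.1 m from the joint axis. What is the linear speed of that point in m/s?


omega_motor = 1056 * 2*pi/60 = 110.5841 rad/s
omega_joint = omega_motor / 40 = 2.7646 rad/s
v = omega_joint * r = 2.7646 * 5.1
= 14.0995 m/s


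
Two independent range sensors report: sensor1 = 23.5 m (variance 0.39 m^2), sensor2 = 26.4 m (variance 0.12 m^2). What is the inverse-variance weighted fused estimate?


w1 = (1/var1) / (1/var1 + 1/var2)
   = 2.5641 / (2.5641 + 8.3333) = 0.2353
w2 = 1 - w1 = 0.7647
fused = w1*s1 + w2*s2 = 5.5294 + 20.1882
= 25.7176 m


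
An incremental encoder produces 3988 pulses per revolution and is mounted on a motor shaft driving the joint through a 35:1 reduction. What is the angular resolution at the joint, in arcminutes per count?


counts per rev = 3988
effective counts at joint = 3988 * 35 = 139580
resolution = 360*60 / 139580
= 0.1547 arcmin/count


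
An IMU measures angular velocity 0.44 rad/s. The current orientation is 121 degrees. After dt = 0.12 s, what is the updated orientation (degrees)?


delta_theta = w * dt = 0.44 * 0.12 = 0.0528 rad
= 3.0252 deg
theta_new = 121 + 3.0252 = 124.0252 deg


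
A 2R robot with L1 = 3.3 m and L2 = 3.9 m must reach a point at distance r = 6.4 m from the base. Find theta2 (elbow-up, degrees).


cos(theta2) = (r^2 - L1^2 - L2^2) / (2*L1*L2)
cos(theta2) = (40.96 - 10.89 - 15.21) / 25.74
cos(theta2) = 0.577312
theta2 = 54.7383 degrees


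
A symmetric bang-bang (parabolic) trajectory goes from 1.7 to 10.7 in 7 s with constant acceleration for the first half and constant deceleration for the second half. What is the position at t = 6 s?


Symmetric rest-to-rest: each phase covers (pf-p0)/2 in time T/2. 0.5*a*(T/2)^2 = (pf-p0)/2 => a = 4*(pf-p0)/T^2
a = 4*(10.7-1.7)/7^2 = 0.7347
t = 6 is in the deceleration phase (t > T/2).
p = pf - 0.5*a*(T-t)^2 = 10.7 - 0.5*0.7347*1^2
= 10.3327


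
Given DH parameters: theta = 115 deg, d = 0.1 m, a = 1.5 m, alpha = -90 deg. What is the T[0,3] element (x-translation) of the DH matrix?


T[0,3] = a * cos(theta)
= 1.5 * cos(115 deg)
= 1.5 * -0.4226
= -0.6339


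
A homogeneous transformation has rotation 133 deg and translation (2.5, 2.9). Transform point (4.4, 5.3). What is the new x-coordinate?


x' = cos(theta)*px - sin(theta)*py + tx
= -0.682*4.4 - 0.7314*5.3 + 2.5
= -4.377


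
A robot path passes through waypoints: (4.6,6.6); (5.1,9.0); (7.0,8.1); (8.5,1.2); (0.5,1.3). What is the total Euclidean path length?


Segment lengths:
  seg1 = sqrt((0.5)^2 + (2.4)^2) = 2.4515
  seg2 = sqrt((1.9)^2 + (-0.9)^2) = 2.1024
  seg3 = sqrt((1.5)^2 + (-6.9)^2) = 7.0612
  seg4 = sqrt((-8.0)^2 + (0.1)^2) = 8.0006
Total = 19.6157


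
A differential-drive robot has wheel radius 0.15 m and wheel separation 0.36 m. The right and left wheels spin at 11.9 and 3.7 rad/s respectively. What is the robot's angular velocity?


vR = r*wR = 0.15*11.9 = 1.785 m/s
vL = r*wL = 0.15*3.7 = 0.555 m/s
v = (vR+vL)/2 = 1.17 m/s
omega = (vR-vL)/L = 3.4167 rad/s
angular velocity = 3.4167 rad/s
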